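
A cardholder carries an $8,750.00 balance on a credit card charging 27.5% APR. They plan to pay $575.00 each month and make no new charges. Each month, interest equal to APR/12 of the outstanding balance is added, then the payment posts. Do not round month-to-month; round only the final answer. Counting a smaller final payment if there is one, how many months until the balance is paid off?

19 payments

Monthly rate r = 27.5%/12 = 2.29167% = 0.0229167.
Recurrence: B ← B·(1+r) − $575.00.
Month 1: interest $200.52; balance after payment $8,375.52.
Month 2: interest $191.94; balance after payment $7,992.46.
Closed form: n = −ln(1 − rB₀/P)/ln(1+r) = −ln(0.65127)/ln(1.02292) ≈ 18.926, so the balance reaches zero during payment 19.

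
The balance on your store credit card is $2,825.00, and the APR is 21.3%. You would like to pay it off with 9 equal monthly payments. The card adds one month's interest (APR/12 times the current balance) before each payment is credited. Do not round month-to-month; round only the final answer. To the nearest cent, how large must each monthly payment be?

Monthly rate r = 21.3%/12 = 1.775% = 0.01775.
Level-payment amortization: P = B₀·r / (1 − (1+r)^(−n)) = 2825.00·0.01775 / (1 − 1.01775^(−9)).
Denominator 1 − (1+r)^(−9) = 0.146447968.
P = 50.1438 / 0.146447968 ≈ 342.40.

$342.40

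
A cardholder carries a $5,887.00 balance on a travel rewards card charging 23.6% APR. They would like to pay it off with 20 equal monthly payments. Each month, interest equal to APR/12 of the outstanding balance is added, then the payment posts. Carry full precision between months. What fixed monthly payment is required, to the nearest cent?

Monthly rate r = 23.6%/12 = 1.96667% = 0.0196667.
Level-payment amortization: P = B₀·r / (1 − (1+r)^(−n)) = 5887.00·0.0196667 / (1 − 1.01967^(−20)).
Denominator 1 − (1+r)^(−20) = 0.322615032.
P = 115.778 / 0.322615032 ≈ 358.87.

$358.87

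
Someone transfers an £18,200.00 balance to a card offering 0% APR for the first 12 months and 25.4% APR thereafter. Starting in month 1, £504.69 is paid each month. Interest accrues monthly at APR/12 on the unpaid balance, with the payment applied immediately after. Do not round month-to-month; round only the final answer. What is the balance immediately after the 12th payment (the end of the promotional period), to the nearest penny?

Promo months 1–12 at r₀ = 0%/12 = 0; months 13+ at r₁ = 25.4%/12 = 0.0211667.
After month 12 (no interest yet): B = £18,200.00 − 12·£504.69 = £12,143.72.

£12,143.72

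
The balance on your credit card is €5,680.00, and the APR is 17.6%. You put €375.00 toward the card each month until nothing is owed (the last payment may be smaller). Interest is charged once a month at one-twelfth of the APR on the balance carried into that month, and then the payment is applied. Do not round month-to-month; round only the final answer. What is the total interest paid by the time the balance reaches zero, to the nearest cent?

Monthly rate r = 17.6%/12 = 1.46667% = 0.0146667.
Payoff takes n = ⌈−ln(1 − rB₀/P)/ln(1+r)⌉ = ⌈17.254⌉ = 18 payments; the last is €95.82.
Total paid = 17·€375.00 + €95.82 = €6,470.82.
Total interest = total paid − principal = €6,470.82 − €5,680.00 = €790.82.

€790.82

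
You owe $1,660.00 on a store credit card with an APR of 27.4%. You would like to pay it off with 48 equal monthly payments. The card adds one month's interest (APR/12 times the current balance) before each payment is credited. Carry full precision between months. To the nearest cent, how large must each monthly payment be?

Monthly rate r = 27.4%/12 = 2.28333% = 0.0228333.
Level-payment amortization: P = B₀·r / (1 − (1+r)^(−n)) = 1660.00·0.0228333 / (1 − 1.02283^(−48)).
Denominator 1 − (1+r)^(−48) = 0.661650062.
P = 37.9033 / 0.661650062 ≈ 57.29.

$57.29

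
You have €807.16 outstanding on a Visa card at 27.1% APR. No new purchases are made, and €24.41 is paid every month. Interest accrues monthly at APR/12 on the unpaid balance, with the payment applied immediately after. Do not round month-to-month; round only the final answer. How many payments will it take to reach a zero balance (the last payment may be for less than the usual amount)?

Monthly rate r = 27.1%/12 = 2.25833% = 0.0225833.
Recurrence: B ← B·(1+r) − €24.41.
Month 1: interest €18.23; balance after payment €800.98.
Month 2: interest €18.09; balance after payment €794.66.
Closed form: n = −ln(1 − rB₀/P)/ln(1+r) = −ln(0.25324)/ln(1.02258) ≈ 61.499, so the balance reaches zero during payment 62.

62 payments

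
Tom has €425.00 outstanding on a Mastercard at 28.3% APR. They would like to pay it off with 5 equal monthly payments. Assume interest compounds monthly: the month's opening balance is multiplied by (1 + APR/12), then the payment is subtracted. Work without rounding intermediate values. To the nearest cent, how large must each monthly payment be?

€91.11

Monthly rate r = 28.3%/12 = 2.35833% = 0.0235833.
Level-payment amortization: P = B₀·r / (1 − (1+r)^(−n)) = 425.00·0.0235833 / (1 − 1.02358^(−5)).
Denominator 1 − (1+r)^(−5) = 0.110012369.
P = 10.0229 / 0.110012369 ≈ 91.11.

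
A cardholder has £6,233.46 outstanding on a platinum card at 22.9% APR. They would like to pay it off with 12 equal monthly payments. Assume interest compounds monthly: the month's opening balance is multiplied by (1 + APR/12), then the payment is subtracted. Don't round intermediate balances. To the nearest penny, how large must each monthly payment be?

Monthly rate r = 22.9%/12 = 1.90833% = 0.0190833.
Level-payment amortization: P = B₀·r / (1 − (1+r)^(−n)) = 6233.46·0.0190833 / (1 − 1.01908^(−12)).
Denominator 1 − (1+r)^(−12) = 0.202953585.
P = 118.955 / 0.202953585 ≈ 586.12.

£586.12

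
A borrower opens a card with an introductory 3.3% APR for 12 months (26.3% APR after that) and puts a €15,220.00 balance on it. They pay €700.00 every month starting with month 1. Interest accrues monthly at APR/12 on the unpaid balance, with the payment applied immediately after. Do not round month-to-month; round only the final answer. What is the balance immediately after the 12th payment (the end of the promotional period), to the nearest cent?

€7,201.70

Promo months 1–12 at r₀ = 3.3%/12 = 0.00275; months 13+ at r₁ = 26.3%/12 = 0.0219167.
After month 12: iterate B ← B·(1+r₀) − €700.00 for 12 months → €7,201.70.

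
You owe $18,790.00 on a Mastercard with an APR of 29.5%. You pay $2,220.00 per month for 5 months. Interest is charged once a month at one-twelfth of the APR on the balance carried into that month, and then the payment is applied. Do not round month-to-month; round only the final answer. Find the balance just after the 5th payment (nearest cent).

Monthly rate r = 29.5%/12 = 2.45833% = 0.0245833.
Each month: B ← B·(1+r) − $2,220.00.
Month 1: interest $461.92; balance after payment $17,031.92.
Month 2: interest $418.70; balance after payment $15,230.62.
Month 3: interest $374.42; balance after payment $13,385.04.
Month 4: interest $329.05; balance after payment $11,494.09.
Month 5: interest $282.56; balance after payment $9,556.65.

$9,556.65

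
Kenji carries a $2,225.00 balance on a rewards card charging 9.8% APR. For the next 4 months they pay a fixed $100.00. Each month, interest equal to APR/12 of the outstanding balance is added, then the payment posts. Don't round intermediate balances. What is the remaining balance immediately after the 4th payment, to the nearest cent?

Monthly rate r = 9.8%/12 = 0.816667% = 0.00816667.
Each month: B ← B·(1+r) − $100.00.
Month 1: interest $18.17; balance after payment $2,143.17.
Month 2: interest $17.50; balance after payment $2,060.67.
Month 3: interest $16.83; balance after payment $1,977.50.
Month 4: interest $16.15; balance after payment $1,893.65.

$1,893.65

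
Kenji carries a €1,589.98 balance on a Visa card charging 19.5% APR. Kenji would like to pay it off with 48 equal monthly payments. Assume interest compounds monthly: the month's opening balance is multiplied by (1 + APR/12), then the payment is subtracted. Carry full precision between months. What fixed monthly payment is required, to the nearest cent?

Monthly rate r = 19.5%/12 = 1.625% = 0.01625.
Level-payment amortization: P = B₀·r / (1 − (1+r)^(−n)) = 1589.98·0.01625 / (1 − 1.01625^(−48)).
Denominator 1 − (1+r)^(−48) = 0.538710906.
P = 25.8372 / 0.538710906 ≈ 47.96.

€47.96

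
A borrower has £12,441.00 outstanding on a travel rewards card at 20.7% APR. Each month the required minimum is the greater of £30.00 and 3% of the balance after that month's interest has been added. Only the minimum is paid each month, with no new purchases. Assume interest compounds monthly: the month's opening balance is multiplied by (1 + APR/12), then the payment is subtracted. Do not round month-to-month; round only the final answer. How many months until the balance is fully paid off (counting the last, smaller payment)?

239 months

Monthly rate r = 20.7%/12 = 1.725% = 0.01725.
While 3% of the post-interest balance exceeds £30.00, each month B ← (B·(1+r))·(1 − 0.03), i.e. B shrinks by the factor (1+r)·0.97 = 0.98673.
This holds for months 1–191. Entering month 192 the balance is £970.39; 3% of the post-interest balance is now below £30.00, so the flat £30.00 minimum applies from here.
From month 192 a fixed £30.00 at rate r clears £970.39 in 48 more payments. Total: 191 + 48 = 239 months.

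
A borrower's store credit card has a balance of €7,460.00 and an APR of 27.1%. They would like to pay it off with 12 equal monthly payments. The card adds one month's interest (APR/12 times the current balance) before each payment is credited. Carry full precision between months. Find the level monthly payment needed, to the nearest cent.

€716.65

Monthly rate r = 27.1%/12 = 2.25833% = 0.0225833.
Level-payment amortization: P = B₀·r / (1 − (1+r)^(−n)) = 7460.00·0.0225833 / (1 − 1.02258^(−12)).
Denominator 1 − (1+r)^(−12) = 0.235080946.
P = 168.472 / 0.235080946 ≈ 716.65.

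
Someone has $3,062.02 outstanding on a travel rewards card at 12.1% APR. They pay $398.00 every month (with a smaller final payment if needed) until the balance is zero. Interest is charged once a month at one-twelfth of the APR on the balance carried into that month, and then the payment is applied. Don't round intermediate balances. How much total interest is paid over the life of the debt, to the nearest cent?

$141.43

Monthly rate r = 12.1%/12 = 1.00833% = 0.0100833.
Payoff takes n = ⌈−ln(1 − rB₀/P)/ln(1+r)⌉ = ⌈8.049⌉ = 9 payments; the last is $19.45.
Total paid = 8·$398.00 + $19.45 = $3,203.45.
Total interest = total paid − principal = $3,203.45 − $3,062.02 = $141.43.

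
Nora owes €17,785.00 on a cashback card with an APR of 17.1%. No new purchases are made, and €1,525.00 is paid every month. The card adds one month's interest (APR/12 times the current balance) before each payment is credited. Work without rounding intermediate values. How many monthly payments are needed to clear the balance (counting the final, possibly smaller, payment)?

Monthly rate r = 17.1%/12 = 1.425% = 0.01425.
Recurrence: B ← B·(1+r) − €1,525.00.
Month 1: interest €253.44; balance after payment €16,513.44.
Month 2: interest €235.32; balance after payment €15,223.75.
Closed form: n = −ln(1 − rB₀/P)/ln(1+r) = −ln(0.83381)/ln(1.01425) ≈ 12.845, so the balance reaches zero during payment 13.

13 months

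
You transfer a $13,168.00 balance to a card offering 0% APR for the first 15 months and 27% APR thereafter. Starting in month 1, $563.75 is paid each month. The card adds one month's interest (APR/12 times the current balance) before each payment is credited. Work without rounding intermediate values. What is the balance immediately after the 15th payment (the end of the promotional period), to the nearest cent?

Promo months 1–15 at r₀ = 0%/12 = 0; months 16+ at r₁ = 27%/12 = 0.0225.
After month 15 (no interest yet): B = $13,168.00 − 15·$563.75 = $4,711.75.

$4,711.75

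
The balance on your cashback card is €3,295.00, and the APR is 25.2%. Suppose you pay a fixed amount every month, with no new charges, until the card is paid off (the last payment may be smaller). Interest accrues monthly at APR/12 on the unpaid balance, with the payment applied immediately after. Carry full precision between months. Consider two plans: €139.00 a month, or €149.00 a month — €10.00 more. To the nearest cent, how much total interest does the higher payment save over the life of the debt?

Monthly rate r = 25.2%/12 = 2.1% = 0.021.
At €139.00/mo: n = ⌈−ln(1 − rB₀/P)/ln(1+r)⌉ = 34 payments (last €19.87); total interest = total paid − €3,295.00 = €1,311.87.
At €149.00/mo: 31 payments (last €6.40); total interest €1,181.40.
Interest saved = €1,311.87 − €1,181.40 = €130.47.

€130.47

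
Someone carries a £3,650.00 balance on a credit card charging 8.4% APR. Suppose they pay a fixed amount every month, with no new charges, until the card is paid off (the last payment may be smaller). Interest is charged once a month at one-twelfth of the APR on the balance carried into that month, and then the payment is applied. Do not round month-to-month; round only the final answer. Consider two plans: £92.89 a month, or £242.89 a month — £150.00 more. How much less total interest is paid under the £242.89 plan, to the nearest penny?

£413.27

Monthly rate r = 8.4%/12 = 0.7% = 0.007.
At £92.89/mo: n = ⌈−ln(1 − rB₀/P)/ln(1+r)⌉ = 47 payments (last £10.46); total interest = total paid − £3,650.00 = £633.40.
At £242.89/mo: 16 payments (last £226.78); total interest £220.13.
Interest saved = £633.40 − £220.13 = £413.27.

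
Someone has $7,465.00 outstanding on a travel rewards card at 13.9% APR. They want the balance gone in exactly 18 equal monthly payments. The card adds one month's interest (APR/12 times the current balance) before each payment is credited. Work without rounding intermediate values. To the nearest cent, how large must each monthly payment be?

$461.85

Monthly rate r = 13.9%/12 = 1.15833% = 0.0115833.
Level-payment amortization: P = B₀·r / (1 − (1+r)^(−n)) = 7465.00·0.0115833 / (1 − 1.01158^(−18)).
Denominator 1 − (1+r)^(−18) = 0.187225587.
P = 86.4696 / 0.187225587 ≈ 461.85.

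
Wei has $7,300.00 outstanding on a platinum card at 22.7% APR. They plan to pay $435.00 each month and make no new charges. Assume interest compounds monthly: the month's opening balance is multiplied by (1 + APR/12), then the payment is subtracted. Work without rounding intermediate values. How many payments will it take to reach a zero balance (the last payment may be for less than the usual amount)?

Monthly rate r = 22.7%/12 = 1.89167% = 0.0189167.
Recurrence: B ← B·(1+r) − $435.00.
Month 1: interest $138.09; balance after payment $7,003.09.
Month 2: interest $132.48; balance after payment $6,700.57.
Closed form: n = −ln(1 − rB₀/P)/ln(1+r) = −ln(0.68255)/ln(1.01892) ≈ 20.380, so the balance reaches zero during payment 21.

21 payments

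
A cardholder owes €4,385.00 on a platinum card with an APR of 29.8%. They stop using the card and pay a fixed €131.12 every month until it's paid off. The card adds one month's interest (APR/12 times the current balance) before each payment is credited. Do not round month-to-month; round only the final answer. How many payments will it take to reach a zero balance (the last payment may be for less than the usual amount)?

Monthly rate r = 29.8%/12 = 2.48333% = 0.0248333.
Recurrence: B ← B·(1+r) − €131.12.
Month 1: interest €108.89; balance after payment €4,362.77.
Month 2: interest €108.34; balance after payment €4,340.00.
Closed form: n = −ln(1 − rB₀/P)/ln(1+r) = −ln(0.16951)/ln(1.02483) ≈ 72.355, so the balance reaches zero during payment 73.

73 months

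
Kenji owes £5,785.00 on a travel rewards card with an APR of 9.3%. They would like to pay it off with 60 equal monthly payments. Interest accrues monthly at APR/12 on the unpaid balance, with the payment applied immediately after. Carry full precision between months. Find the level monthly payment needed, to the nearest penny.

Monthly rate r = 9.3%/12 = 0.775% = 0.00775.
Level-payment amortization: P = B₀·r / (1 − (1+r)^(−n)) = 5785.00·0.00775 / (1 − 1.00775^(−60)).
Denominator 1 − (1+r)^(−60) = 0.370737878.
P = 44.8338 / 0.370737878 ≈ 120.93.

£120.93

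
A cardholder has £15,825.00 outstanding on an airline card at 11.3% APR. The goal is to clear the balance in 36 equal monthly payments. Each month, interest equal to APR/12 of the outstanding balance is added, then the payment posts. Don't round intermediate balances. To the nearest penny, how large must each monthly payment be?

Monthly rate r = 11.3%/12 = 0.941667% = 0.00941667.
Level-payment amortization: P = B₀·r / (1 − (1+r)^(−n)) = 15825.00·0.00941667 / (1 − 1.00942^(−36)).
Denominator 1 − (1+r)^(−36) = 0.286386532.
P = 149.019 / 0.286386532 ≈ 520.34.

£520.34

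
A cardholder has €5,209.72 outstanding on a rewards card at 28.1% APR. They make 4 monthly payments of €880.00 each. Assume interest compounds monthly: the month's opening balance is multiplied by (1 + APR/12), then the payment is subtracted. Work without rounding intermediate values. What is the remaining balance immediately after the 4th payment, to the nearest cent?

€2,069.52

Monthly rate r = 28.1%/12 = 2.34167% = 0.0234167.
Each month: B ← B·(1+r) − €880.00.
Month 1: interest €121.99; balance after payment €4,451.71.
Month 2: interest €104.24; balance after payment €3,675.96.
Month 3: interest €86.08; balance after payment €2,882.04.
Month 4: interest €67.49; balance after payment €2,069.52.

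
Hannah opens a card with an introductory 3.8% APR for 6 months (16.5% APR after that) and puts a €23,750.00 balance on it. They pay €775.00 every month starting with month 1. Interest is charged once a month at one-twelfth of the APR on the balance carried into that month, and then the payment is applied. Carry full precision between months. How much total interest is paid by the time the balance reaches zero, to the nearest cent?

€5,024.18

Promo months 1–6 at r₀ = 3.8%/12 = 0.00316667; months 7+ at r₁ = 16.5%/12 = 0.01375.
After month 6: iterate B ← B·(1+r₀) − €775.00 for 6 months → €19,517.87.
Then at r₁ with €775.00/mo: n₂ = −ln(1 − r₁·B/P)/ln(1+r₁) ≈ 31.13 → 32 more payments.
Total paid = 37·€775.00 + €99.18 = €28,774.18; interest = €28,774.18 − €23,750.00 = €5,024.18.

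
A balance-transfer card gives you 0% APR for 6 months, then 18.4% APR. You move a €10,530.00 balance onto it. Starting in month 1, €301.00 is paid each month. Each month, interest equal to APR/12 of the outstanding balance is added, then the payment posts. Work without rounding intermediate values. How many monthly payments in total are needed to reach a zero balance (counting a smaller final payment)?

Promo months 1–6 at r₀ = 0%/12 = 0; months 7+ at r₁ = 18.4%/12 = 0.0153333.
After month 6 (no interest yet): B = €10,530.00 − 6·€301.00 = €8,724.00.
Then at r₁ with €301.00/mo: n₂ = −ln(1 − r₁·B/P)/ln(1+r₁) ≈ 38.62 → 39 more payments.

45 months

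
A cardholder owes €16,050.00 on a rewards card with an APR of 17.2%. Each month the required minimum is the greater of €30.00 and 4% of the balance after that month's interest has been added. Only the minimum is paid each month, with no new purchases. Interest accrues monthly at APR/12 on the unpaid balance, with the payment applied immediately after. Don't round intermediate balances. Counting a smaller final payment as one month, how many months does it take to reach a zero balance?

Monthly rate r = 17.2%/12 = 1.43333% = 0.0143333.
While 4% of the post-interest balance exceeds €30.00, each month B ← (B·(1+r))·(1 − 0.04), i.e. B shrinks by the factor (1+r)·0.96 = 0.97376.
This holds for months 1–116. Entering month 117 the balance is €734.34; 4% of the post-interest balance is now below €30.00, so the flat €30.00 minimum applies from here.
From month 117 a fixed €30.00 at rate r clears €734.34 in 31 more payments. Total: 116 + 31 = 147 months.

147 months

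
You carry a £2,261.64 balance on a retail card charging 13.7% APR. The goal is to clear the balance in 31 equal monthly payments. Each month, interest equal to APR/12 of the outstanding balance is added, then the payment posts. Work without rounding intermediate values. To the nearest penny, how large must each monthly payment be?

Monthly rate r = 13.7%/12 = 1.14167% = 0.0114167.
Level-payment amortization: P = B₀·r / (1 − (1+r)^(−n)) = 2261.64·0.0114167 / (1 − 1.01142^(−31)).
Denominator 1 − (1+r)^(−31) = 0.296657732.
P = 25.8204 / 0.296657732 ≈ 87.04.

£87.04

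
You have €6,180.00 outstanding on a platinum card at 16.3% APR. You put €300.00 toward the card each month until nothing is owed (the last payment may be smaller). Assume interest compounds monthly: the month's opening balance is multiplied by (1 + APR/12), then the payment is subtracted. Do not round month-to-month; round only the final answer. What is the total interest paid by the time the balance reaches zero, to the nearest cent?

€1,119.26

Monthly rate r = 16.3%/12 = 1.35833% = 0.0135833.
Payoff takes n = ⌈−ln(1 − rB₀/P)/ln(1+r)⌉ = ⌈24.329⌉ = 25 payments; the last is €99.26.
Total paid = 24·€300.00 + €99.26 = €7,299.26.
Total interest = total paid − principal = €7,299.26 − €6,180.00 = €1,119.26.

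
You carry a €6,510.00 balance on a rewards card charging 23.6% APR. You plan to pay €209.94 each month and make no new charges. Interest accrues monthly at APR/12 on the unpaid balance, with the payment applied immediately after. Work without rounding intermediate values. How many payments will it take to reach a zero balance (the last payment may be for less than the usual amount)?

49 payments

Monthly rate r = 23.6%/12 = 1.96667% = 0.0196667.
Recurrence: B ← B·(1+r) − €209.94.
Month 1: interest €128.03; balance after payment €6,428.09.
Month 2: interest €126.42; balance after payment €6,344.57.
Closed form: n = −ln(1 − rB₀/P)/ln(1+r) = −ln(0.39016)/ln(1.01967) ≈ 48.327, so the balance reaches zero during payment 49.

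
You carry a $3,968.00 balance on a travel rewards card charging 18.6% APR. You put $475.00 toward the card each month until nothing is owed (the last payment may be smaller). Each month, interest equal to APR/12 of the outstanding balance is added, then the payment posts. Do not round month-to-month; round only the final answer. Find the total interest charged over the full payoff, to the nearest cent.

$314.38

Monthly rate r = 18.6%/12 = 1.55% = 0.0155.
Payoff takes n = ⌈−ln(1 − rB₀/P)/ln(1+r)⌉ = ⌈9.015⌉ = 10 payments; the last is $7.38.
Total paid = 9·$475.00 + $7.38 = $4,282.38.
Total interest = total paid − principal = $4,282.38 − $3,968.00 = $314.38.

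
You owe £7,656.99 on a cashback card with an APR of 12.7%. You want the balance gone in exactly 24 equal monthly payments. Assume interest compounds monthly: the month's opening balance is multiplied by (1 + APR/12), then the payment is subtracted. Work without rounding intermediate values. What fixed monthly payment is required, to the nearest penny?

Monthly rate r = 12.7%/12 = 1.05833% = 0.0105833.
Level-payment amortization: P = B₀·r / (1 − (1+r)^(−n)) = 7656.99·0.0105833 / (1 − 1.01058^(−24)).
Denominator 1 − (1+r)^(−24) = 0.223272211.
P = 81.0365 / 0.223272211 ≈ 362.95.

£362.95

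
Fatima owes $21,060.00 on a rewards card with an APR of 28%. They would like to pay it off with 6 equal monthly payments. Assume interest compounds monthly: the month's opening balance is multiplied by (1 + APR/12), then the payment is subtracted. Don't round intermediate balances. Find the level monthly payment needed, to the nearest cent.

$3,802.16

Monthly rate r = 28%/12 = 2.33333% = 0.0233333.
Level-payment amortization: P = B₀·r / (1 − (1+r)^(−n)) = 21060.00·0.0233333 / (1 − 1.02333^(−6)).
Denominator 1 − (1+r)^(−6) = 0.129242396.
P = 491.4 / 0.129242396 ≈ 3802.16.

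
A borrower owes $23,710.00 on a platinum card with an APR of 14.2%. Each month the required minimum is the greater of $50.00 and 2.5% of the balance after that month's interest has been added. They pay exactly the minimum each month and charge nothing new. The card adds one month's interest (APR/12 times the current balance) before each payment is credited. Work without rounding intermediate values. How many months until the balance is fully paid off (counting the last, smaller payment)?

237 months

Monthly rate r = 14.2%/12 = 1.18333% = 0.0118333.
While 2.5% of the post-interest balance exceeds $50.00, each month B ← (B·(1+r))·(1 − 0.025), i.e. B shrinks by the factor (1+r)·0.975 = 0.98654.
This holds for months 1–184. Entering month 185 the balance is $1,958.09; 2.5% of the post-interest balance is now below $50.00, so the flat $50.00 minimum applies from here.
From month 185 a fixed $50.00 at rate r clears $1,958.09 in 53 more payments. Total: 184 + 53 = 237 months.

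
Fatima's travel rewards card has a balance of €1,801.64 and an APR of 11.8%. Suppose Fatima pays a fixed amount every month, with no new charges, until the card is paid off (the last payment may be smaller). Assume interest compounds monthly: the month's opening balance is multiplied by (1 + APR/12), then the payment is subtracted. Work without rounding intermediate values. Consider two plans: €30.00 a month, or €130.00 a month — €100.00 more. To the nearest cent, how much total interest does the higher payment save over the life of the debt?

Monthly rate r = 11.8%/12 = 0.983333% = 0.00983333.
At €30.00/mo: n = ⌈−ln(1 − rB₀/P)/ln(1+r)⌉ = 92 payments (last €7.53); total interest = total paid − €1,801.64 = €935.89.
At €130.00/mo: 15 payments (last €126.36); total interest €144.72.
Interest saved = €935.89 − €144.72 = €791.17.

€791.17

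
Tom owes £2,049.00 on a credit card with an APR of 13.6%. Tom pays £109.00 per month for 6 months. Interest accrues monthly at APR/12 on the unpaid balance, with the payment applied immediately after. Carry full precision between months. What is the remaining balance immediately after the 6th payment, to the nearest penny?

£1,519.53

Monthly rate r = 13.6%/12 = 1.13333% = 0.0113333.
Each month: B ← B·(1+r) − £109.00.
Month 1: interest £23.22; balance after payment £1,963.22.
Month 2: interest £22.25; balance after payment £1,876.47.
Month 3: interest £21.27; balance after payment £1,788.74.
Month 4: interest £20.27; balance after payment £1,700.01.
Month 5: interest £19.27; balance after payment £1,610.28.
Month 6: interest £18.25; balance after payment £1,519.53.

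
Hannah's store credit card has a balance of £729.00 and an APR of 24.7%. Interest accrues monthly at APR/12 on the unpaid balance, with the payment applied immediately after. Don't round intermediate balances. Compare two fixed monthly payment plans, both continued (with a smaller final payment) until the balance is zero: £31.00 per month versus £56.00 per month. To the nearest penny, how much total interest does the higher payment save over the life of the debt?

Monthly rate r = 24.7%/12 = 2.05833% = 0.0205833.
At £31.00/mo: n = ⌈−ln(1 − rB₀/P)/ln(1+r)⌉ = 33 payments (last £14.91); total interest = total paid − £729.00 = £277.91.
At £56.00/mo: 16 payments (last £17.42); total interest £128.42.
Interest saved = £277.91 − £128.42 = £149.49.

£149.49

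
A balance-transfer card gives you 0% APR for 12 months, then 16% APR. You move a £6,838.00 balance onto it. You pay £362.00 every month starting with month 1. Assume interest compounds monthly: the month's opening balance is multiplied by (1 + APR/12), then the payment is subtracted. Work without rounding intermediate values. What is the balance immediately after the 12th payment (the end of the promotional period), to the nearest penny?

£2,494.00

Promo months 1–12 at r₀ = 0%/12 = 0; months 13+ at r₁ = 16%/12 = 0.0133333.
After month 12 (no interest yet): B = £6,838.00 − 12·£362.00 = £2,494.00.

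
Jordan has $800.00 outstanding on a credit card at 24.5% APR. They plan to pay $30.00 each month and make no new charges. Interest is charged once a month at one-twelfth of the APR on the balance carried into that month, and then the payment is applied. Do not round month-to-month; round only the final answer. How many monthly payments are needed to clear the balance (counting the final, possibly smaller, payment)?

Monthly rate r = 24.5%/12 = 2.04167% = 0.0204167.
Recurrence: B ← B·(1+r) − $30.00.
Month 1: interest $16.33; balance after payment $786.33.
Month 2: interest $16.05; balance after payment $772.39.
Closed form: n = −ln(1 − rB₀/P)/ln(1+r) = −ln(0.45556)/ln(1.02042) ≈ 38.901, so the balance reaches zero during payment 39.

39 payments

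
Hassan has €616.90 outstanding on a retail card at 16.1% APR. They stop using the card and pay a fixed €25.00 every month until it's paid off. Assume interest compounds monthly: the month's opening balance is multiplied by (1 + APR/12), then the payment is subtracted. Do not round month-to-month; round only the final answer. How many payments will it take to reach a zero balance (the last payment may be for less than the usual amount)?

Monthly rate r = 16.1%/12 = 1.34167% = 0.0134167.
Recurrence: B ← B·(1+r) − €25.00.
Month 1: interest €8.28; balance after payment €600.18.
Month 2: interest €8.05; balance after payment €583.23.
Closed form: n = −ln(1 − rB₀/P)/ln(1+r) = −ln(0.66893)/ln(1.01342) ≈ 30.169, so the balance reaches zero during payment 31.

31 payments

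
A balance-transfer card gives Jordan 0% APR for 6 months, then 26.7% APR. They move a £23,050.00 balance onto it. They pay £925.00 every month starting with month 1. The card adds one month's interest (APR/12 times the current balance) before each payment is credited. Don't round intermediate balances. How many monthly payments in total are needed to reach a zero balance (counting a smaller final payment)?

31 months

Promo months 1–6 at r₀ = 0%/12 = 0; months 7+ at r₁ = 26.7%/12 = 0.02225.
After month 6 (no interest yet): B = £23,050.00 − 6·£925.00 = £17,500.00.
Then at r₁ with £925.00/mo: n₂ = −ln(1 − r₁·B/P)/ln(1+r₁) ≈ 24.83 → 25 more payments.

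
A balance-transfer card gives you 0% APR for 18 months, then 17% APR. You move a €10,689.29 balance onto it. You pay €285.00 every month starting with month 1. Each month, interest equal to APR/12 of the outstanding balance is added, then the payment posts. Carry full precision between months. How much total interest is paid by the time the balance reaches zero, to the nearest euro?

Promo months 1–18 at r₀ = 0%/12 = 0; months 19+ at r₁ = 17%/12 = 0.0141667.
After month 18 (no interest yet): B = €10,689.29 − 18·€285.00 = €5,559.29.
Then at r₁ with €285.00/mo: n₂ = −ln(1 − r₁·B/P)/ln(1+r₁) ≈ 22.99 → 23 more payments.
Total paid = 40·€285.00 + €282.69 = €11,682.69; interest = €11,682.69 − €10,689.29 = €993.40.

€993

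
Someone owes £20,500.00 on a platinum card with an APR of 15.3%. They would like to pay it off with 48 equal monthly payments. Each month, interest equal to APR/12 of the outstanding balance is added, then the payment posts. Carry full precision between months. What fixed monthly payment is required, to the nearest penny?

Monthly rate r = 15.3%/12 = 1.275% = 0.01275.
Level-payment amortization: P = B₀·r / (1 − (1+r)^(−n)) = 20500.00·0.01275 / (1 − 1.01275^(−48)).
Denominator 1 − (1+r)^(−48) = 0.455632848.
P = 261.375 / 0.455632848 ≈ 573.65.

£573.65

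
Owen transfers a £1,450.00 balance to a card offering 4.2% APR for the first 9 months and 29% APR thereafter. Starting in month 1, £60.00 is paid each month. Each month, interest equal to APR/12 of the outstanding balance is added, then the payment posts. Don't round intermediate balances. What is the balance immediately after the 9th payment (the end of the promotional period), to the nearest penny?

£948.70

Promo months 1–9 at r₀ = 4.2%/12 = 0.0035; months 10+ at r₁ = 29%/12 = 0.0241667.
After month 9: iterate B ← B·(1+r₀) − £60.00 for 9 months → £948.70.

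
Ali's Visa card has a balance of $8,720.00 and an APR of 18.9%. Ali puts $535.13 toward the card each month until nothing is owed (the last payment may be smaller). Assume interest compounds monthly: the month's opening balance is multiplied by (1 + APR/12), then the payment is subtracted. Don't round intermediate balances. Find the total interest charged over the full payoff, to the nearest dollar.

$1,436

Monthly rate r = 18.9%/12 = 1.575% = 0.01575.
Payoff takes n = ⌈−ln(1 − rB₀/P)/ln(1+r)⌉ = ⌈18.979⌉ = 19 payments; the last is $523.83.
Total paid = 18·$535.13 + $523.83 = $10,156.17.
Total interest = total paid − principal = $10,156.17 − $8,720.00 = $1,436.17.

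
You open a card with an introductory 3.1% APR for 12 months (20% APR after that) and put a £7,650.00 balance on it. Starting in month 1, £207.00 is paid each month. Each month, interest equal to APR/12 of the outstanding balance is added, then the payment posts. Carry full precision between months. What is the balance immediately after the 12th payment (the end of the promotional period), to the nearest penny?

Promo months 1–12 at r₀ = 3.1%/12 = 0.00258333; months 13+ at r₁ = 20%/12 = 0.0166667.
After month 12: iterate B ← B·(1+r₀) − £207.00 for 12 months → £5,370.95.

£5,370.95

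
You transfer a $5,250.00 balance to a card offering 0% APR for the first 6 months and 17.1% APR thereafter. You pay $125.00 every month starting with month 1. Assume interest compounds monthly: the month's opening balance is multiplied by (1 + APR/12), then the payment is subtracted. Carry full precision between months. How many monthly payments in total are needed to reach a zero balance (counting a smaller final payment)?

57 months

Promo months 1–6 at r₀ = 0%/12 = 0; months 7+ at r₁ = 17.1%/12 = 0.01425.
After month 6 (no interest yet): B = $5,250.00 − 6·$125.00 = $4,500.00.
Then at r₁ with $125.00/mo: n₂ = −ln(1 − r₁·B/P)/ln(1+r₁) ≈ 50.85 → 51 more payments.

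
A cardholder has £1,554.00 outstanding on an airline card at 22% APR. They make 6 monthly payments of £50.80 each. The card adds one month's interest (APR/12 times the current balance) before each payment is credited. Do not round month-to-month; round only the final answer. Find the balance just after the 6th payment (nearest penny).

£1,413.85

Monthly rate r = 22%/12 = 1.83333% = 0.0183333.
Each month: B ← B·(1+r) − £50.80.
Month 1: interest £28.49; balance after payment £1,531.69.
Month 2: interest £28.08; balance after payment £1,508.97.
Month 3: interest £27.66; balance after payment £1,485.84.
Month 4: interest £27.24; balance after payment £1,462.28.
Month 5: interest £26.81; balance after payment £1,438.28.
Month 6: interest £26.37; balance after payment £1,413.85.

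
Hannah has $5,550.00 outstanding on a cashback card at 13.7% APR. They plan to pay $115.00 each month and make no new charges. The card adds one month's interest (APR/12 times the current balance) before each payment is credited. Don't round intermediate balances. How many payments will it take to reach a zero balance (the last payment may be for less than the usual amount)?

71 payments

Monthly rate r = 13.7%/12 = 1.14167% = 0.0114167.
Recurrence: B ← B·(1+r) − $115.00.
Month 1: interest $63.36; balance after payment $5,498.36.
Month 2: interest $62.77; balance after payment $5,446.14.
Closed form: n = −ln(1 − rB₀/P)/ln(1+r) = −ln(0.44902)/ln(1.01142) ≈ 70.532, so the balance reaches zero during payment 71.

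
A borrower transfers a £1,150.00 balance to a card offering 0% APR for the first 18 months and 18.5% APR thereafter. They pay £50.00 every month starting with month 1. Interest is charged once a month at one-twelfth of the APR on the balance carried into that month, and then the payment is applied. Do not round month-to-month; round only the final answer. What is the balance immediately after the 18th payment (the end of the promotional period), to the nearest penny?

Promo months 1–18 at r₀ = 0%/12 = 0; months 19+ at r₁ = 18.5%/12 = 0.0154167.
After month 18 (no interest yet): B = £1,150.00 − 18·£50.00 = £250.00.

£250.00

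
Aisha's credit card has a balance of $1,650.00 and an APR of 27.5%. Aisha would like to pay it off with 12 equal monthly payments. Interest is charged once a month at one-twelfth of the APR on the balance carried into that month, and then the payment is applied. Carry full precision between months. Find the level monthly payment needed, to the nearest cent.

$158.83

Monthly rate r = 27.5%/12 = 2.29167% = 0.0229167.
Level-payment amortization: P = B₀·r / (1 − (1+r)^(−n)) = 1650.00·0.0229167 / (1 − 1.02292^(−12)).
Denominator 1 − (1+r)^(−12) = 0.23806672.
P = 37.8125 / 0.23806672 ≈ 158.83.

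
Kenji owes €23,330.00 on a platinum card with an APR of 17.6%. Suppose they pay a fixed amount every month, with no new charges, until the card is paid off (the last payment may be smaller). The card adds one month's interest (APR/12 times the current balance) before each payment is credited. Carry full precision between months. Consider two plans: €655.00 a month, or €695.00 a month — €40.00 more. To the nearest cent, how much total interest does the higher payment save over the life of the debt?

€883.63

Monthly rate r = 17.6%/12 = 1.46667% = 0.0146667.
At €655.00/mo: n = ⌈−ln(1 − rB₀/P)/ln(1+r)⌉ = 51 payments (last €494.76); total interest = total paid − €23,330.00 = €9,914.76.
At €695.00/mo: 47 payments (last €391.13); total interest €9,031.13.
Interest saved = €9,914.76 − €9,031.13 = €883.63.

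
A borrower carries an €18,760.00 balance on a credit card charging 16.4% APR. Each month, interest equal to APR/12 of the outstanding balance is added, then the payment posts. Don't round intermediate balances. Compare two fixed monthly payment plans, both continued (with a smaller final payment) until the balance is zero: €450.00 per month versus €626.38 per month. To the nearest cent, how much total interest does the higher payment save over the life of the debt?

€3,664.80

Monthly rate r = 16.4%/12 = 1.36667% = 0.0136667.
At €450.00/mo: n = ⌈−ln(1 − rB₀/P)/ln(1+r)⌉ = 63 payments (last €59.66); total interest = total paid − €18,760.00 = €9,199.66.
At €626.38/mo: 39 payments (last €492.42); total interest €5,534.86.
Interest saved = €9,199.66 − €5,534.86 = €3,664.80.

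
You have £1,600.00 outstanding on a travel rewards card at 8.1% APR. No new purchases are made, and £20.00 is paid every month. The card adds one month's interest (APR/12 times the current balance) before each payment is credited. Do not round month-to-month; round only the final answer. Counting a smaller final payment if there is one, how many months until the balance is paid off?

116 payments

Monthly rate r = 8.1%/12 = 0.675% = 0.00675.
Recurrence: B ← B·(1+r) − £20.00.
Month 1: interest £10.80; balance after payment £1,590.80.
Month 2: interest £10.74; balance after payment £1,581.54.
Closed form: n = −ln(1 − rB₀/P)/ln(1+r) = −ln(0.46)/ln(1.00675) ≈ 115.429, so the balance reaches zero during payment 116.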